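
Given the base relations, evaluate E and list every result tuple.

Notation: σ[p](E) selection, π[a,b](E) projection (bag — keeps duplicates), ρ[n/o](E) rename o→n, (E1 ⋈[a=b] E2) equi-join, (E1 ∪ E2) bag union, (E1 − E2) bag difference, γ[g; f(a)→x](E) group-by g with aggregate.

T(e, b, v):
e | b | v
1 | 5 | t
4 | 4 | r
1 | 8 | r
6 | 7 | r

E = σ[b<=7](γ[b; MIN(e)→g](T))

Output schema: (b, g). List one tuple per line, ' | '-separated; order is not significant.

Stepwise |·|:
  T → 4
  γ[b; MIN(e)→g](T) → 4
  σ[b<=7](γ[b; MIN(e)→g](T)) → 3

== RESULT ==
b | g
4 | 4
5 | 1
7 | 6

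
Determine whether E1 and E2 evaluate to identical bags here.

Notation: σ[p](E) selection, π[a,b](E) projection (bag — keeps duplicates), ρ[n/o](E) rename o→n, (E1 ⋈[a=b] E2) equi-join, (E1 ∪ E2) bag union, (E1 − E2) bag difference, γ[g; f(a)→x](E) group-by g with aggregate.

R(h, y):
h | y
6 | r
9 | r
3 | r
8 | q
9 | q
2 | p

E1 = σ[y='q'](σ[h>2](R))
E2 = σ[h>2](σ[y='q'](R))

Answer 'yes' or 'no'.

E1 row counts bottom-up:
  R → 6
  σ[h>2](R) → 5
  σ[y='q'](σ[h>2](R)) → 2
E2 row counts bottom-up:
  R → 6
  σ[y='q'](R) → 2
  σ[h>2](σ[y='q'](R)) → 2

E1 and E2 produce the same multiset:
h | y
8 | q
9 | q

yes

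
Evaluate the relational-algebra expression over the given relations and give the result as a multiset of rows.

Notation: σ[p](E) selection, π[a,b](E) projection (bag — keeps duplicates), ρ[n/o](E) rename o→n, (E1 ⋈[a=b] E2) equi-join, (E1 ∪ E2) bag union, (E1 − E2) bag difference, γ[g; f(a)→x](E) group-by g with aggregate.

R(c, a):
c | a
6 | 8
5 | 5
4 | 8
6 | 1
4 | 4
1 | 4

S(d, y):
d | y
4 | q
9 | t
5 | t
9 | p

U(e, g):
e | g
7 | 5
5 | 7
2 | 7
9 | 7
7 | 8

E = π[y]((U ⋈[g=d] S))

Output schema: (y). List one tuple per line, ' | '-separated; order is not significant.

Row counts bottom-up:
  U → 5
  S → 4
  (U ⋈[g=d] S) → 1
  π[y]((U ⋈[g=d] S)) → 1

== RESULT ==
y
t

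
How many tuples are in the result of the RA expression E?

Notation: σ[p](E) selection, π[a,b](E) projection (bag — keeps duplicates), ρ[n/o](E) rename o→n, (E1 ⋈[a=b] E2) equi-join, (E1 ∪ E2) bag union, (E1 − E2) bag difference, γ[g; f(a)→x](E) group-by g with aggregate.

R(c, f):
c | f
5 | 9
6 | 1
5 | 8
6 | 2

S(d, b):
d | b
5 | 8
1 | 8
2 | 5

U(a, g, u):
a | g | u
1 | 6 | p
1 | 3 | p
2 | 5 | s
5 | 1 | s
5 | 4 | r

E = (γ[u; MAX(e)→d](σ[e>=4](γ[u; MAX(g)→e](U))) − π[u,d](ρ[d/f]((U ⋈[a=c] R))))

Per-node cardinality:
  U → 5
  γ[u; MAX(g)→e](U) → 3
  σ[e>=4](γ[u; MAX(g)→e](U)) → 3
  γ[u; MAX(e)→d](σ[e>=4](γ[u; MAX(g)→e](U))) → 3
  U → 5
  R → 4
  (U ⋈[a=c] R) → 4
  ρ[d/f]((U ⋈[a=c] R)) → 4
  π[u,d](ρ[d/f]((U ⋈[a=c] R))) → 4
  (γ[u; MAX(e)→d](σ[e>=4](γ[u; MAX(g)→e](U))) − π[u,d](ρ[d/f]((U ⋈[a=c] R)))) → 3

|E| = 3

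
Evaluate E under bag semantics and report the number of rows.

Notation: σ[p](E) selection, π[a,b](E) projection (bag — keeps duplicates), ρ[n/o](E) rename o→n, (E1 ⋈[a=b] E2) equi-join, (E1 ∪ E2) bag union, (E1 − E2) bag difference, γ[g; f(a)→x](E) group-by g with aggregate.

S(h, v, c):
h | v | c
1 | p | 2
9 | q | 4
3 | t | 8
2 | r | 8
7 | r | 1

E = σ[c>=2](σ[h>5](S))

Per-node cardinality:
  S → 5
  σ[h>5](S) → 2
  σ[c>=2](σ[h>5](S)) → 1

|E| = 1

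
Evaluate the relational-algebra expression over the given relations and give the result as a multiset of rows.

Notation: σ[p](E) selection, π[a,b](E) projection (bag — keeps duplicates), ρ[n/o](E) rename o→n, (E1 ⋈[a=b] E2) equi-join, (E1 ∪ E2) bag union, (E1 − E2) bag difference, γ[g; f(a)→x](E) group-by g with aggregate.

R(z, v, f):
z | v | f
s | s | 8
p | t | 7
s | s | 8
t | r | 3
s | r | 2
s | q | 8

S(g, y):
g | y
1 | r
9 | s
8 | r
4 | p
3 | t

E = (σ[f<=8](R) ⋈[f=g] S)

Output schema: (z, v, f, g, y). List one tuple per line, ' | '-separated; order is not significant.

Per-node cardinality:
  R → 6
  σ[f<=8](R) → 6
  S → 5
  (σ[f<=8](R) ⋈[f=g] S) → 4

== RESULT ==
z | v | f | g | y
s | q | 8 | 8 | r
s | s | 8 | 8 | r
s | s | 8 | 8 | r
t | r | 3 | 3 | t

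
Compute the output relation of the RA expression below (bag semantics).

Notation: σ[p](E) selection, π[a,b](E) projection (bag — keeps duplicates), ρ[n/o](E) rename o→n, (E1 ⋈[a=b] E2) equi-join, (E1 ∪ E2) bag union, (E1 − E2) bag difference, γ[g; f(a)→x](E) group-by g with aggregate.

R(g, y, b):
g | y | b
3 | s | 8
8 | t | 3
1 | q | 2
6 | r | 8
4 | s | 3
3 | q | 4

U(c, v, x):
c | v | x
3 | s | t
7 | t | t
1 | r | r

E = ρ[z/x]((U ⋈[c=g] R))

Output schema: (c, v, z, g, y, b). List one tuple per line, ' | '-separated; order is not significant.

Stepwise |·|:
  U → 3
  R → 6
  (U ⋈[c=g] R) → 3
  ρ[z/x]((U ⋈[c=g] R)) → 3

== RESULT ==
c | v | z | g | y | b
1 | r | r | 1 | q | 2
3 | s | t | 3 | q | 4
3 | s | t | 3 | s | 8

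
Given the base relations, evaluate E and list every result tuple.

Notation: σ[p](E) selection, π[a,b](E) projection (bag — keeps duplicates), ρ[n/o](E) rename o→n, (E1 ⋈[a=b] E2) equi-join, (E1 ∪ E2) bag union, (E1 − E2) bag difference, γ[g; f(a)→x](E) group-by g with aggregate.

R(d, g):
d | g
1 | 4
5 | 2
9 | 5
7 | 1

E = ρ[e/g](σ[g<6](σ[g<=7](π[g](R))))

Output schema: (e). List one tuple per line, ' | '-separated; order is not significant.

Subexpression sizes:
  R → 4
  π[g](R) → 4
  σ[g<=7](π[g](R)) → 4
  σ[g<6](σ[g<=7](π[g](R))) → 4
  ρ[e/g](σ[g<6](σ[g<=7](π[g](R)))) → 4

== RESULT ==
e
1
2
4
5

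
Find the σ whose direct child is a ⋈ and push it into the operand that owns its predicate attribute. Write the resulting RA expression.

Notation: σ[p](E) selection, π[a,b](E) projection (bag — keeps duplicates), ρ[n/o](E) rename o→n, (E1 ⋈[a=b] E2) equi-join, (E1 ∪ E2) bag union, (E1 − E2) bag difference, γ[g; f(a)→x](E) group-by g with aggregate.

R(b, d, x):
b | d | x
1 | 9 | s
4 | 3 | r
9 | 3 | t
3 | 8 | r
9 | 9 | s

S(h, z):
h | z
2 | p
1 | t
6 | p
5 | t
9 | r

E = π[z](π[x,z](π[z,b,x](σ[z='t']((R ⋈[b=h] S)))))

σ filters on z, owned by the right side.
E' = π[z](π[x,z](π[z,b,x]((R ⋈[b=h] σ[z='t'](S)))))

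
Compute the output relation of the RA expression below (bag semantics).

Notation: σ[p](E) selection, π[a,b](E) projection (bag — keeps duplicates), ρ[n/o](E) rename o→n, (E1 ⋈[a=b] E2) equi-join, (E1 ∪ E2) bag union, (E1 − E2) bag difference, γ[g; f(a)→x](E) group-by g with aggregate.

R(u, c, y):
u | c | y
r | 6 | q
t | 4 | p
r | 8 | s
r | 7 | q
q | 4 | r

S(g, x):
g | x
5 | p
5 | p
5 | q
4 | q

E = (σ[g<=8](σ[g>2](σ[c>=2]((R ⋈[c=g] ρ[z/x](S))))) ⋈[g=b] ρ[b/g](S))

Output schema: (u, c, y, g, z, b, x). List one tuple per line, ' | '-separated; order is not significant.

Subexpression sizes:
  R → 5
  S → 4
  ρ[z/x](S) → 4
  (R ⋈[c=g] ρ[z/x](S)) → 2
  σ[c>=2]((R ⋈[c=g] ρ[z/x](S))) → 2
  σ[g>2](σ[c>=2]((R ⋈[c=g] ρ[z/x](S)))) → 2
  σ[g<=8](σ[g>2](σ[c>=2]((R ⋈[c=g] ρ[z/x](S))))) → 2
  S → 4
  ρ[b/g](S) → 4
  (σ[g<=8](σ[g>2](σ[c>=2]((R ⋈[c=g] ρ[z/x](S))))) ⋈[g=b] ρ[b/g](S)) → 2

== RESULT ==
u | c | y | g | z | b | x
q | 4 | r | 4 | q | 4 | q
t | 4 | p | 4 | q | 4 | q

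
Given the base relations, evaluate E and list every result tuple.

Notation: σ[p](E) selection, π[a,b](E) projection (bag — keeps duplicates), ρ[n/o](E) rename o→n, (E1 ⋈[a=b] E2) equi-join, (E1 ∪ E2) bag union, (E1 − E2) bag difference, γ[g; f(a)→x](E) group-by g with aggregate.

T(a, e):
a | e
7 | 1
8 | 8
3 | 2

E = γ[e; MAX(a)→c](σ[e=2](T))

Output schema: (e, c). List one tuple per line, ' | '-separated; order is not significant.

Subexpression sizes:
  T → 3
  σ[e=2](T) → 1
  γ[e; MAX(a)→c](σ[e=2](T)) → 1

== RESULT ==
e | c
2 | 3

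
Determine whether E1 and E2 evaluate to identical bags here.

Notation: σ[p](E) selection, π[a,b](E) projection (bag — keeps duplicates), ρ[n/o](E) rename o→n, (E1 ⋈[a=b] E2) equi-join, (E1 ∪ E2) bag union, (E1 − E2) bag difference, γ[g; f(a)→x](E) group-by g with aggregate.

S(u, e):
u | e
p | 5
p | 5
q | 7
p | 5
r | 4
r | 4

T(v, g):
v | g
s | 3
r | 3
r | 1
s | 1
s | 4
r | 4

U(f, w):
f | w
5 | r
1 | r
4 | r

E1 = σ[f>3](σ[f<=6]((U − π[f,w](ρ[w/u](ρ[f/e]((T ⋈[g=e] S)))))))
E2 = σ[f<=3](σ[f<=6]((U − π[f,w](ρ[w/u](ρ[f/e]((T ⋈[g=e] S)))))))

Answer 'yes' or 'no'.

E1 row counts bottom-up:
  U → 3
  T → 6
  S → 6
  (T ⋈[g=e] S) → 4
  ρ[f/e]((T ⋈[g=e] S)) → 4
  ρ[w/u](ρ[f/e]((T ⋈[g=e] S))) → 4
  π[f,w](ρ[w/u](ρ[f/e]((T ⋈[g=e] S)))) → 4
  (U − π[f,w](ρ[w/u](ρ[f/e]((T ⋈[g=e] S))))) → 2
  σ[f<=6]((U − π[f,w](ρ[w/u](ρ[f/e]((T ⋈[g=e] S)))))) → 2
  σ[f>3](σ[f<=6]((U − π[f,w](ρ[w/u](ρ[f/e]((T ⋈[g=e] S))))))) → 1
E2 row counts bottom-up:
  U → 3
  T → 6
  S → 6
  (T ⋈[g=e] S) → 4
  ρ[f/e]((T ⋈[g=e] S)) → 4
  ρ[w/u](ρ[f/e]((T ⋈[g=e] S))) → 4
  π[f,w](ρ[w/u](ρ[f/e]((T ⋈[g=e] S)))) → 4
  (U − π[f,w](ρ[w/u](ρ[f/e]((T ⋈[g=e] S))))) → 2
  σ[f<=6]((U − π[f,w](ρ[w/u](ρ[f/e]((T ⋈[g=e] S)))))) → 2
  σ[f<=3](σ[f<=6]((U − π[f,w](ρ[w/u](ρ[f/e]((T ⋈[g=e] S))))))) → 1

E1 result:
f | w
5 | r
E2 result:
f | w
1 | r
Witness: (1, 'r') appears 0× in E1 but 1× in E2.

no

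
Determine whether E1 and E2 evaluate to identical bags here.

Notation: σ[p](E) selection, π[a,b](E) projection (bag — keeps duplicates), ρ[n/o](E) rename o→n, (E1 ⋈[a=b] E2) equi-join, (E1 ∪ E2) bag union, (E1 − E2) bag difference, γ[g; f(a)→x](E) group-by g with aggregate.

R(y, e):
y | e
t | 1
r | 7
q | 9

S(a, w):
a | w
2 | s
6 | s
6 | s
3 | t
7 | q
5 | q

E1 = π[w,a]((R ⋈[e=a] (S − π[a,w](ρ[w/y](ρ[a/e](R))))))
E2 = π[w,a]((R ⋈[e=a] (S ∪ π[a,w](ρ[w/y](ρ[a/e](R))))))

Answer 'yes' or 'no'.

E1 subexpression sizes:
  R → 3
  S → 6
  R → 3
  ρ[a/e](R) → 3
  ρ[w/y](ρ[a/e](R)) → 3
  π[a,w](ρ[w/y](ρ[a/e](R))) → 3
  (S − π[a,w](ρ[w/y](ρ[a/e](R)))) → 6
  (R ⋈[e=a] (S − π[a,w](ρ[w/y](ρ[a/e](R))))) → 1
  π[w,a]((R ⋈[e=a] (S − π[a,w](ρ[w/y](ρ[a/e](R)))))) → 1
E2 subexpression sizes:
  R → 3
  S → 6
  R → 3
  ρ[a/e](R) → 3
  ρ[w/y](ρ[a/e](R)) → 3
  π[a,w](ρ[w/y](ρ[a/e](R))) → 3
  (S ∪ π[a,w](ρ[w/y](ρ[a/e](R)))) → 9
  (R ⋈[e=a] (S ∪ π[a,w](ρ[w/y](ρ[a/e](R))))) → 4
  π[w,a]((R ⋈[e=a] (S ∪ π[a,w](ρ[w/y](ρ[a/e](R)))))) → 4

E1 result:
w | a
q | 7
E2 result:
w | a
q | 7
q | 9
r | 7
t | 1
Witness: ('r', 7) appears 0× in E1 but 1× in E2.

no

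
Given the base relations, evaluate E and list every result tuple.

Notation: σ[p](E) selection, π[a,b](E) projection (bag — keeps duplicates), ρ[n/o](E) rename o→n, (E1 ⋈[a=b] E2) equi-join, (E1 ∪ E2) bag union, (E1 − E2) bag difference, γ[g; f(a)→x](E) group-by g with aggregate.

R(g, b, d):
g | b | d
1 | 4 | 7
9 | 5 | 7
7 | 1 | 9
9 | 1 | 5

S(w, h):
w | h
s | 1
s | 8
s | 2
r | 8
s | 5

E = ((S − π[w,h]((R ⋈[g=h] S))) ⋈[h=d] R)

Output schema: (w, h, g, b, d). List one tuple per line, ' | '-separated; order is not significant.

Subexpression sizes:
  S → 5
  R → 4
  S → 5
  (R ⋈[g=h] S) → 1
  π[w,h]((R ⋈[g=h] S)) → 1
  (S − π[w,h]((R ⋈[g=h] S))) → 4
  R → 4
  ((S − π[w,h]((R ⋈[g=h] S))) ⋈[h=d] R) → 1

== RESULT ==
w | h | g | b | d
s | 5 | 9 | 1 | 5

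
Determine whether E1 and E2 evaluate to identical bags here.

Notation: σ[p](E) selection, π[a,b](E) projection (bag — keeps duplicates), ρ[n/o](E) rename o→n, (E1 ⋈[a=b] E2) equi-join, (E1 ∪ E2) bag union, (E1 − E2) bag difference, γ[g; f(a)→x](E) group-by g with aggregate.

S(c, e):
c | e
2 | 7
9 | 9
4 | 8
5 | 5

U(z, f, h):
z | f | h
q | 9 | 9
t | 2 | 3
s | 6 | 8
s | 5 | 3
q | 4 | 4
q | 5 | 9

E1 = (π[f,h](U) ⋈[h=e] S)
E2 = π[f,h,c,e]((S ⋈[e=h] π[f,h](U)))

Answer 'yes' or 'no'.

E1 per-node cardinality:
  U → 6
  π[f,h](U) → 6
  S → 4
  (π[f,h](U) ⋈[h=e] S) → 3
E2 per-node cardinality:
  S → 4
  U → 6
  π[f,h](U) → 6
  (S ⋈[e=h] π[f,h](U)) → 3
  π[f,h,c,e]((S ⋈[e=h] π[f,h](U))) → 3

E1 and E2 produce the same multiset:
f | h | c | e
5 | 9 | 9 | 9
6 | 8 | 4 | 8
9 | 9 | 9 | 9

yes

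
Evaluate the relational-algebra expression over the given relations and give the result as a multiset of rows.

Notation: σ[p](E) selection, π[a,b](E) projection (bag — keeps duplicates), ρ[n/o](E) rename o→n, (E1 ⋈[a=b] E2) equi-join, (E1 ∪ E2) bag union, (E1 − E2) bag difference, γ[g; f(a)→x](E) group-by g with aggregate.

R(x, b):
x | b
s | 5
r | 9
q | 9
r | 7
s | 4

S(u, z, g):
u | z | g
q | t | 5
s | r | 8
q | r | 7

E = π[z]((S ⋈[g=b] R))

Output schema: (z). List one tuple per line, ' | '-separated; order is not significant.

Per-node cardinality:
  S → 3
  R → 5
  (S ⋈[g=b] R) → 2
  π[z]((S ⋈[g=b] R)) → 2

== RESULT ==
z
r
t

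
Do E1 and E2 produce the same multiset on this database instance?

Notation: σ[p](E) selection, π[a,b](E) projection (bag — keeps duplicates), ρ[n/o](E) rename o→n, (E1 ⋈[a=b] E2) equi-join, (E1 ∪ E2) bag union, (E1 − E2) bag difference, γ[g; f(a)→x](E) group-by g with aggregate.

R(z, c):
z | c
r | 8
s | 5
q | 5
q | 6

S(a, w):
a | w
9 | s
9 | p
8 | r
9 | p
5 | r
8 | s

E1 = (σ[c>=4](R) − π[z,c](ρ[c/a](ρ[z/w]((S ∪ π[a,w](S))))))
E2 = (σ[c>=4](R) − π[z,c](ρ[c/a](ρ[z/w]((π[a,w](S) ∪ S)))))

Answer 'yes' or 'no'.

E1 stepwise |·|:
  R → 4
  σ[c>=4](R) → 4
  S → 6
  S → 6
  π[a,w](S) → 6
  (S ∪ π[a,w](S)) → 12
  ρ[z/w]((S ∪ π[a,w](S))) → 12
  ρ[c/a](ρ[z/w]((S ∪ π[a,w](S)))) → 12
  π[z,c](ρ[c/a](ρ[z/w]((S ∪ π[a,w](S))))) → 12
  (σ[c>=4](R) − π[z,c](ρ[c/a](ρ[z/w]((S ∪ π[a,w](S)))))) → 3
E2 stepwise |·|:
  R → 4
  σ[c>=4](R) → 4
  S → 6
  π[a,w](S) → 6
  S → 6
  (π[a,w](S) ∪ S) → 12
  ρ[z/w]((π[a,w](S) ∪ S)) → 12
  ρ[c/a](ρ[z/w]((π[a,w](S) ∪ S))) → 12
  π[z,c](ρ[c/a](ρ[z/w]((π[a,w](S) ∪ S)))) → 12
  (σ[c>=4](R) − π[z,c](ρ[c/a](ρ[z/w]((π[a,w](S) ∪ S))))) → 3

E1 and E2 produce the same multiset:
z | c
q | 5
q | 6
s | 5

yes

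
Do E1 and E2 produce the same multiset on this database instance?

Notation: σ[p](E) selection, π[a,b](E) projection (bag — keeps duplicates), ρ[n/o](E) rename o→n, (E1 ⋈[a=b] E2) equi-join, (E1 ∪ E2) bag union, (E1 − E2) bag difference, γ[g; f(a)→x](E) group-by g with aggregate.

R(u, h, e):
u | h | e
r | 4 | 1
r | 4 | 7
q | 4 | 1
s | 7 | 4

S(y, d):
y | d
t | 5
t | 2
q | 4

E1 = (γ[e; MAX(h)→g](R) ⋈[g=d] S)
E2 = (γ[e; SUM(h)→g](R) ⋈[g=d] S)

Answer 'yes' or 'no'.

E1 row counts bottom-up:
  R → 4
  γ[e; MAX(h)→g](R) → 3
  S → 3
  (γ[e; MAX(h)→g](R) ⋈[g=d] S) → 2
E2 row counts bottom-up:
  R → 4
  γ[e; SUM(h)→g](R) → 3
  S → 3
  (γ[e; SUM(h)→g](R) ⋈[g=d] S) → 1

E1 result:
e | g | y | d
1 | 4 | q | 4
7 | 4 | q | 4
E2 result:
e | g | y | d
7 | 4 | q | 4
Witness: (1, 4, 'q', 4) appears 1× in E1 but 0× in E2.

no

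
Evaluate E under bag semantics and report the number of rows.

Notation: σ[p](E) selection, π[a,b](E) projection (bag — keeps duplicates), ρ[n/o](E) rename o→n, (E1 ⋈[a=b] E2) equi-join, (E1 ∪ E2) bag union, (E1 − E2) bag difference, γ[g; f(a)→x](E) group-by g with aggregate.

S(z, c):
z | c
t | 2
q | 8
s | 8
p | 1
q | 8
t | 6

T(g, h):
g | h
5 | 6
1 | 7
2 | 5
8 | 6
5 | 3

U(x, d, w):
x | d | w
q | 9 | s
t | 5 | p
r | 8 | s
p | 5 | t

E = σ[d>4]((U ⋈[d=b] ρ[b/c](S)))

Stepwise |·|:
  U → 4
  S → 6
  ρ[b/c](S) → 6
  (U ⋈[d=b] ρ[b/c](S)) → 3
  σ[d>4]((U ⋈[d=b] ρ[b/c](S))) → 3

|E| = 3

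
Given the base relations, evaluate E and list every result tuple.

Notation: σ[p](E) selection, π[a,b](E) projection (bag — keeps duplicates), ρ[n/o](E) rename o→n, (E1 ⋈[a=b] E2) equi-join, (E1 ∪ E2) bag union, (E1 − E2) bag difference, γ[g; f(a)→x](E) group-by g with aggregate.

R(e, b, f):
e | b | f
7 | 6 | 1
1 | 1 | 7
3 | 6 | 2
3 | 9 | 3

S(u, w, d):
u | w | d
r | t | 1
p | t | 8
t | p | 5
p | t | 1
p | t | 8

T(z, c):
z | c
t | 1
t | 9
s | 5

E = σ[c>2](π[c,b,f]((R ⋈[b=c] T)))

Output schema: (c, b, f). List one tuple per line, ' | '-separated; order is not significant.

Row counts bottom-up:
  R → 4
  T → 3
  (R ⋈[b=c] T) → 2
  π[c,b,f]((R ⋈[b=c] T)) → 2
  σ[c>2](π[c,b,f]((R ⋈[b=c] T))) → 1

== RESULT ==
c | b | f
9 | 9 | 3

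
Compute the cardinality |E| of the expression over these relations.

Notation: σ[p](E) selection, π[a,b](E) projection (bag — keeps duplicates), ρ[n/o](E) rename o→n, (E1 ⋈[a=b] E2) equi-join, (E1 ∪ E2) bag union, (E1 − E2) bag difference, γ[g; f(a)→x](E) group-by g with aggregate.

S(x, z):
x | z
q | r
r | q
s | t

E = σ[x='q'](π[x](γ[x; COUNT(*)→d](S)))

Stepwise |·|:
  S → 3
  γ[x; COUNT(*)→d](S) → 3
  π[x](γ[x; COUNT(*)→d](S)) → 3
  σ[x='q'](π[x](γ[x; COUNT(*)→d](S))) → 1

|E| = 1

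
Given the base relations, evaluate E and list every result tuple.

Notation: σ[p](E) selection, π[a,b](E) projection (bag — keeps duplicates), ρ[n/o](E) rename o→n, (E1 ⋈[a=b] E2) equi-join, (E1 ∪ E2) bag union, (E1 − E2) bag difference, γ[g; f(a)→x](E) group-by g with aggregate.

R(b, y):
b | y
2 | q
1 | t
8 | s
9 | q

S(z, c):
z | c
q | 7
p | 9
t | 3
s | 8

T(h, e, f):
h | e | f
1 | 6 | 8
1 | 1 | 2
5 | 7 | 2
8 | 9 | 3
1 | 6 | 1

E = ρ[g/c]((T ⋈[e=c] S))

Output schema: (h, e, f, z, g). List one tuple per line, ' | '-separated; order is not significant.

Row counts bottom-up:
  T → 5
  S → 4
  (T ⋈[e=c] S) → 2
  ρ[g/c]((T ⋈[e=c] S)) → 2

== RESULT ==
h | e | f | z | g
5 | 7 | 2 | q | 7
8 | 9 | 3 | p | 9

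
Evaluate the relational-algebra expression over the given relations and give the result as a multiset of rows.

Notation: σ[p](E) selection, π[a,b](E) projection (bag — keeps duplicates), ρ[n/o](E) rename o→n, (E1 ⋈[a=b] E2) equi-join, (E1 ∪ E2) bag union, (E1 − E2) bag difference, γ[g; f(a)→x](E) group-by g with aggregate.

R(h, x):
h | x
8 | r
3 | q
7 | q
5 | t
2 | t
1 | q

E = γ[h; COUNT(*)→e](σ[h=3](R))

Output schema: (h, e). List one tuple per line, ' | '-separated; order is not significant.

Subexpression sizes:
  R → 6
  σ[h=3](R) → 1
  γ[h; COUNT(*)→e](σ[h=3](R)) → 1

== RESULT ==
h | e
3 | 1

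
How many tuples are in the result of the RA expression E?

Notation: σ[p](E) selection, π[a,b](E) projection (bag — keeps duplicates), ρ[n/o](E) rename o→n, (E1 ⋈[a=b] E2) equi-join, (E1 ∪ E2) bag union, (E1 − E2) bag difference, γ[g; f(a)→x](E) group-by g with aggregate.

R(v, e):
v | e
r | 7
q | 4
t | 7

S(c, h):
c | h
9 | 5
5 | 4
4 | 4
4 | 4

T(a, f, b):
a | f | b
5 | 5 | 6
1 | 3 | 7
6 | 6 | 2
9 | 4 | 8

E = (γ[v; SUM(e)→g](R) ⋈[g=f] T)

Stepwise |·|:
  R → 3
  γ[v; SUM(e)→g](R) → 3
  T → 4
  (γ[v; SUM(e)→g](R) ⋈[g=f] T) → 1

|E| = 1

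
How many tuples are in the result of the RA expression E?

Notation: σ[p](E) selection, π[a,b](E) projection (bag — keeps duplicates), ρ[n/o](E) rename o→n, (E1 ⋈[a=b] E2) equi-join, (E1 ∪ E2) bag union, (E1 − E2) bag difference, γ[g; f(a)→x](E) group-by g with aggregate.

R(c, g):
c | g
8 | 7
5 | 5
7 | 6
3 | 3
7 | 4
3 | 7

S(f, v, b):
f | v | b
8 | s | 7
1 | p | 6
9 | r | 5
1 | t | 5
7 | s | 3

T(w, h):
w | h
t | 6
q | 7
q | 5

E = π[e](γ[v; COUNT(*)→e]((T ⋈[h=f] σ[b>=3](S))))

Subexpression sizes:
  T → 3
  S → 5
  σ[b>=3](S) → 5
  (T ⋈[h=f] σ[b>=3](S)) → 1
  γ[v; COUNT(*)→e]((T ⋈[h=f] σ[b>=3](S))) → 1
  π[e](γ[v; COUNT(*)→e]((T ⋈[h=f] σ[b>=3](S)))) → 1

|E| = 1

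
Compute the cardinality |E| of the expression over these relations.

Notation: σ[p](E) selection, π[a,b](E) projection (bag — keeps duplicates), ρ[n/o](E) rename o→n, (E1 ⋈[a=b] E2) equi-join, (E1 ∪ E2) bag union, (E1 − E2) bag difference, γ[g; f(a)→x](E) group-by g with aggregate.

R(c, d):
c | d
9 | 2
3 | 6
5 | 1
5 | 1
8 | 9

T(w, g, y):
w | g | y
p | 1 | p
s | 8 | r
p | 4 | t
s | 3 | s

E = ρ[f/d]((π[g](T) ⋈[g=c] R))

Per-node cardinality:
  T → 4
  π[g](T) → 4
  R → 5
  (π[g](T) ⋈[g=c] R) → 2
  ρ[f/d]((π[g](T) ⋈[g=c] R)) → 2

|E| = 2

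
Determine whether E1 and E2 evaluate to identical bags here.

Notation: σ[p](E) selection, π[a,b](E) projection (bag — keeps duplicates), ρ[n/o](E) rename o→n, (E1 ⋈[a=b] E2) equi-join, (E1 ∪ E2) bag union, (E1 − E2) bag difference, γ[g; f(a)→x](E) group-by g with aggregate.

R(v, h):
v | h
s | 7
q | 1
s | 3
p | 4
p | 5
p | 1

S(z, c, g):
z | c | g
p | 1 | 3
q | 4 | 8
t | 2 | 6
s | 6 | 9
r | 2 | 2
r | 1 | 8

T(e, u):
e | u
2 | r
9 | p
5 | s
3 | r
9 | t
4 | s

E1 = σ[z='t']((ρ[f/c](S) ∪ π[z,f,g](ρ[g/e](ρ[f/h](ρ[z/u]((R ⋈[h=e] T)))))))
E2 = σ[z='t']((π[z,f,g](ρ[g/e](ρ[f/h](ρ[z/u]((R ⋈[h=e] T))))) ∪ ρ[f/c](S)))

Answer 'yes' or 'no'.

E1 per-node cardinality:
  S → 6
  ρ[f/c](S) → 6
  R → 6
  T → 6
  (R ⋈[h=e] T) → 3
  ρ[z/u]((R ⋈[h=e] T)) → 3
  ρ[f/h](ρ[z/u]((R ⋈[h=e] T))) → 3
  ρ[g/e](ρ[f/h](ρ[z/u]((R ⋈[h=e] T)))) → 3
  π[z,f,g](ρ[g/e](ρ[f/h](ρ[z/u]((R ⋈[h=e] T))))) → 3
  (ρ[f/c](S) ∪ π[z,f,g](ρ[g/e](ρ[f/h](ρ[z/u]((R ⋈[h=e] T)))))) → 9
  σ[z='t']((ρ[f/c](S) ∪ π[z,f,g](ρ[g/e](ρ[f/h](ρ[z/u]((R ⋈[h=e] T))))))) → 1
E2 per-node cardinality:
  R → 6
  T → 6
  (R ⋈[h=e] T) → 3
  ρ[z/u]((R ⋈[h=e] T)) → 3
  ρ[f/h](ρ[z/u]((R ⋈[h=e] T))) → 3
  ρ[g/e](ρ[f/h](ρ[z/u]((R ⋈[h=e] T)))) → 3
  π[z,f,g](ρ[g/e](ρ[f/h](ρ[z/u]((R ⋈[h=e] T))))) → 3
  S → 6
  ρ[f/c](S) → 6
  (π[z,f,g](ρ[g/e](ρ[f/h](ρ[z/u]((R ⋈[h=e] T))))) ∪ ρ[f/c](S)) → 9
  σ[z='t']((π[z,f,g](ρ[g/e](ρ[f/h](ρ[z/u]((R ⋈[h=e] T))))) ∪ ρ[f/c](S))) → 1

E1 and E2 produce the same multiset:
z | f | g
t | 2 | 6

yes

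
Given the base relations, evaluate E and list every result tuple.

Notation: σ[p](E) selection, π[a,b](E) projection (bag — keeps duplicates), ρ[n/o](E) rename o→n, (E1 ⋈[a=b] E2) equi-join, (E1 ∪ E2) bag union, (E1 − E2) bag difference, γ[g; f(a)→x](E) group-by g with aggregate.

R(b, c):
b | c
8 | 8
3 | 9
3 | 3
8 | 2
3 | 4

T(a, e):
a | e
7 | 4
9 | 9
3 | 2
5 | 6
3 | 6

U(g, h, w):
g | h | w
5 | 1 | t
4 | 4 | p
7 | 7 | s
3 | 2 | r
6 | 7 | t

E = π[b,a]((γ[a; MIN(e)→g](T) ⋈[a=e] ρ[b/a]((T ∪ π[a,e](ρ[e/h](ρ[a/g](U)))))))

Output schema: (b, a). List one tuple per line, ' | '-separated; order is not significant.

Subexpression sizes:
  T → 5
  γ[a; MIN(e)→g](T) → 4
  T → 5
  U → 5
  ρ[a/g](U) → 5
  ρ[e/h](ρ[a/g](U)) → 5
  π[a,e](ρ[e/h](ρ[a/g](U))) → 5
  (T ∪ π[a,e](ρ[e/h](ρ[a/g](U)))) → 10
  ρ[b/a]((T ∪ π[a,e](ρ[e/h](ρ[a/g](U))))) → 10
  (γ[a; MIN(e)→g](T) ⋈[a=e] ρ[b/a]((T ∪ π[a,e](ρ[e/h](ρ[a/g](U)))))) → 3
  π[b,a]((γ[a; MIN(e)→g](T) ⋈[a=e] ρ[b/a]((T ∪ π[a,e](ρ[e/h](ρ[a/g](U))))))) → 3

== RESULT ==
b | a
6 | 7
7 | 7
9 | 9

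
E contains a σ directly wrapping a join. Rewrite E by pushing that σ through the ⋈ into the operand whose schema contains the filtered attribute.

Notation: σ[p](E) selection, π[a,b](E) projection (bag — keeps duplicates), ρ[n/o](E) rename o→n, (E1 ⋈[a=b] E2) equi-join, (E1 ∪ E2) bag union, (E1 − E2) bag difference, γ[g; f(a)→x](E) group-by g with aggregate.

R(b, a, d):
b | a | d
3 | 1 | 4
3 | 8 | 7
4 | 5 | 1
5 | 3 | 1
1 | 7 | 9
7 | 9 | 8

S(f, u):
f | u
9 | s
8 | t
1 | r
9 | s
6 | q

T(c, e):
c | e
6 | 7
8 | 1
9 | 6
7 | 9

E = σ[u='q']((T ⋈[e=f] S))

σ filters on u, owned by the right side.
E' = (T ⋈[e=f] σ[u='q'](S))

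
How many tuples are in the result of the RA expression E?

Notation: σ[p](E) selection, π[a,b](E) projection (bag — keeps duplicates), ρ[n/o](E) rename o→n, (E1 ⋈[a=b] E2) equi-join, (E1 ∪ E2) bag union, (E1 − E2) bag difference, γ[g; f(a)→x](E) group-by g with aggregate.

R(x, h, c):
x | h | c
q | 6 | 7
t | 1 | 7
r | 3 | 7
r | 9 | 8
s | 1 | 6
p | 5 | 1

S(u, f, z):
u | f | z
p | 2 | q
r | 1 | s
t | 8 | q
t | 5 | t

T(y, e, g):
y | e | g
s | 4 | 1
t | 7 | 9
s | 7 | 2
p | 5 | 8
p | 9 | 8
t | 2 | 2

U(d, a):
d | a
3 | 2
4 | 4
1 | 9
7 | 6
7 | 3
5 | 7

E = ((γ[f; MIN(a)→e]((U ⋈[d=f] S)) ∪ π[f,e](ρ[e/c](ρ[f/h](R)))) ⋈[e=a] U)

Stepwise |·|:
  U → 6
  S → 4
  (U ⋈[d=f] S) → 2
  γ[f; MIN(a)→e]((U ⋈[d=f] S)) → 2
  R → 6
  ρ[f/h](R) → 6
  ρ[e/c](ρ[f/h](R)) → 6
  π[f,e](ρ[e/c](ρ[f/h](R))) → 6
  (γ[f; MIN(a)→e]((U ⋈[d=f] S)) ∪ π[f,e](ρ[e/c](ρ[f/h](R)))) → 8
  U → 6
  ((γ[f; MIN(a)→e]((U ⋈[d=f] S)) ∪ π[f,e](ρ[e/c](ρ[f/h](R)))) ⋈[e=a] U) → 6

|E| = 6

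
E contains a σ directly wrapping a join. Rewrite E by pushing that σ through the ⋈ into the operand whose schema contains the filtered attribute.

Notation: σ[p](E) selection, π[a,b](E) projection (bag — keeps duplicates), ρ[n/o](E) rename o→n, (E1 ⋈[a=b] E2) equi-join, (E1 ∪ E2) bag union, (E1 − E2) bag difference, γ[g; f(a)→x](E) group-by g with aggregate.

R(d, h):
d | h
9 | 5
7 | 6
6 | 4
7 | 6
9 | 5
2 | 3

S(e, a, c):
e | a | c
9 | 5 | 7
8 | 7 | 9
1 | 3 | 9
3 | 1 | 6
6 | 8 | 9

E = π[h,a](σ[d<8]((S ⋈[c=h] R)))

σ filters on d, owned by the right side.
E' = π[h,a]((S ⋈[c=h] σ[d<8](R)))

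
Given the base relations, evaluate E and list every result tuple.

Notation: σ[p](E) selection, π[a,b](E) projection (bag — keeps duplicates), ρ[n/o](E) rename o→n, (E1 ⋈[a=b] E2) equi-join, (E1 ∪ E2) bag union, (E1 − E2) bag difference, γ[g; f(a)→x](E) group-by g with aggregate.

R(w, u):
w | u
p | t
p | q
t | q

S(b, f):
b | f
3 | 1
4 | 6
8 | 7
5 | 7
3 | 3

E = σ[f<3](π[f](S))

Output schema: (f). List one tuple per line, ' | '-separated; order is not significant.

Row counts bottom-up:
  S → 5
  π[f](S) → 5
  σ[f<3](π[f](S)) → 1

== RESULT ==
f
1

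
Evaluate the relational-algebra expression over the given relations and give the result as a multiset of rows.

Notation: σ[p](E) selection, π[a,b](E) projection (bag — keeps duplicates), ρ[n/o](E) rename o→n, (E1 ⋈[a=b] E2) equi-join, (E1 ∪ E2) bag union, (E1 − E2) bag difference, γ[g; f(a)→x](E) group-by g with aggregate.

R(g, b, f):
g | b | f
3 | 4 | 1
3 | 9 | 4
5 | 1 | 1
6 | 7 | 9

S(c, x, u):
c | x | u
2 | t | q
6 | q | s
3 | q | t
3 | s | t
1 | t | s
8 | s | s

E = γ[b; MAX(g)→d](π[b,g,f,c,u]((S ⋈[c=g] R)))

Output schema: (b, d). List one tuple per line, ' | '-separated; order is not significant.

Per-node cardinality:
  S → 6
  R → 4
  (S ⋈[c=g] R) → 5
  π[b,g,f,c,u]((S ⋈[c=g] R)) → 5
  γ[b; MAX(g)→d](π[b,g,f,c,u]((S ⋈[c=g] R))) → 3

== RESULT ==
b | d
4 | 3
7 | 6
9 | 3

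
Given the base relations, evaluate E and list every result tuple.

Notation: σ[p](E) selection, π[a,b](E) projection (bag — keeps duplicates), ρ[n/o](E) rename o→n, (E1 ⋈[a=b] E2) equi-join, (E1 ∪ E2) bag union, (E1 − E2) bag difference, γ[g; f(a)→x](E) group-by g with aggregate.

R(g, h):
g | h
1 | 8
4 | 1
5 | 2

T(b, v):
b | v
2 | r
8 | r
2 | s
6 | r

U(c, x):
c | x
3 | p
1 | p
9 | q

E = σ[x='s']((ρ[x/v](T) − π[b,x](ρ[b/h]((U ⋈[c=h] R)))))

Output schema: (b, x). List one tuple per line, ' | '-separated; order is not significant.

Row counts bottom-up:
  T → 4
  ρ[x/v](T) → 4
  U → 3
  R → 3
  (U ⋈[c=h] R) → 1
  ρ[b/h]((U ⋈[c=h] R)) → 1
  π[b,x](ρ[b/h]((U ⋈[c=h] R))) → 1
  (ρ[x/v](T) − π[b,x](ρ[b/h]((U ⋈[c=h] R)))) → 4
  σ[x='s']((ρ[x/v](T) − π[b,x](ρ[b/h]((U ⋈[c=h] R))))) → 1

== RESULT ==
b | x
2 | s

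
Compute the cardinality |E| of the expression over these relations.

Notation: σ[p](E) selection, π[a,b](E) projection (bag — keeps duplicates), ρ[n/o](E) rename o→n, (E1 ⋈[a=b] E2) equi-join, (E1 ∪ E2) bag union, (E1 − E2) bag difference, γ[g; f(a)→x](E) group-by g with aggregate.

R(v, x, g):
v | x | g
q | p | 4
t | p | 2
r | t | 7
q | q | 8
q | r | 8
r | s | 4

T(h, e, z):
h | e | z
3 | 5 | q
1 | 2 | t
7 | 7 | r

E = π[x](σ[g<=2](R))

Per-node cardinality:
  R → 6
  σ[g<=2](R) → 1
  π[x](σ[g<=2](R)) → 1

|E| = 1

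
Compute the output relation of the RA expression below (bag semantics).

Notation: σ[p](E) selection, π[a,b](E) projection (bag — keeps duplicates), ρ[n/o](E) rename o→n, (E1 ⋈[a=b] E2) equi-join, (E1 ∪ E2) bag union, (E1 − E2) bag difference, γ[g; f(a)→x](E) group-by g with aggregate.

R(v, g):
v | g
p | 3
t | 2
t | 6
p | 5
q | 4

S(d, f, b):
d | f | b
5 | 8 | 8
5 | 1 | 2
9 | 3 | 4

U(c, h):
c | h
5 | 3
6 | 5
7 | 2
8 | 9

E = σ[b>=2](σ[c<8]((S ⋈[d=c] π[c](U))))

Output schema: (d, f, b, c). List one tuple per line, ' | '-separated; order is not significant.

Per-node cardinality:
  S → 3
  U → 4
  π[c](U) → 4
  (S ⋈[d=c] π[c](U)) → 2
  σ[c<8]((S ⋈[d=c] π[c](U))) → 2
  σ[b>=2](σ[c<8]((S ⋈[d=c] π[c](U)))) → 2

== RESULT ==
d | f | b | c
5 | 1 | 2 | 5
5 | 8 | 8 | 5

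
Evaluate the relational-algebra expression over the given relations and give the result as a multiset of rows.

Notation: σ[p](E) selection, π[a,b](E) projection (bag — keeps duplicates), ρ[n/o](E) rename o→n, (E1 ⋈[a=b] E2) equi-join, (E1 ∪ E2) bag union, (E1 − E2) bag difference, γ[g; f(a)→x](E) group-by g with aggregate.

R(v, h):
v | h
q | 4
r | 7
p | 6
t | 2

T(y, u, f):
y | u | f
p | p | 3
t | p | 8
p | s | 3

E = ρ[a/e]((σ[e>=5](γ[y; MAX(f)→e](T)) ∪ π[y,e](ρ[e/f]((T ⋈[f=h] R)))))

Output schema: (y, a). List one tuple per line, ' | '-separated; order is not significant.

Subexpression sizes:
  T → 3
  γ[y; MAX(f)→e](T) → 2
  σ[e>=5](γ[y; MAX(f)→e](T)) → 1
  T → 3
  R → 4
  (T ⋈[f=h] R) → 0
  ρ[e/f]((T ⋈[f=h] R)) → 0
  π[y,e](ρ[e/f]((T ⋈[f=h] R))) → 0
  (σ[e>=5](γ[y; MAX(f)→e](T)) ∪ π[y,e](ρ[e/f]((T ⋈[f=h] R)))) → 1
  ρ[a/e]((σ[e>=5](γ[y; MAX(f)→e](T)) ∪ π[y,e](ρ[e/f]((T ⋈[f=h] R))))) → 1

== RESULT ==
y | a
t | 8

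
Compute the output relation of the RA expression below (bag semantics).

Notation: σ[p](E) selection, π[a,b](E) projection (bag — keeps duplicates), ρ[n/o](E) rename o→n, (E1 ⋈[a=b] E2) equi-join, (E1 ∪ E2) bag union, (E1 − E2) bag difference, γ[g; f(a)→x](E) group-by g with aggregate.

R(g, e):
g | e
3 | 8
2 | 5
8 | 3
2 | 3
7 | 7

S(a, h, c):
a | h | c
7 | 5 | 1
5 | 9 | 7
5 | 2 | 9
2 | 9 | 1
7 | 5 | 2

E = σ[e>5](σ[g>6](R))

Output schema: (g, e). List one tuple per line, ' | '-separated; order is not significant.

Stepwise |·|:
  R → 5
  σ[g>6](R) → 2
  σ[e>5](σ[g>6](R)) → 1

== RESULT ==
g | e
7 | 7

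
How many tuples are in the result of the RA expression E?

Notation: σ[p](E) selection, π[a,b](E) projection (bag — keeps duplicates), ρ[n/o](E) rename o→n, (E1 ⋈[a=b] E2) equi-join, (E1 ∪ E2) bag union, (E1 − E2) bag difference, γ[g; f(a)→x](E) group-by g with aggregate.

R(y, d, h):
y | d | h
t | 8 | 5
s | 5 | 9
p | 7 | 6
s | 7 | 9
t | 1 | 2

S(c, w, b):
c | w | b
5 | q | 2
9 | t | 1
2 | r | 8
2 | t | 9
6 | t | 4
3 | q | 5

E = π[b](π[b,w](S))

Per-node cardinality:
  S → 6
  π[b,w](S) → 6
  π[b](π[b,w](S)) → 6

|E| = 6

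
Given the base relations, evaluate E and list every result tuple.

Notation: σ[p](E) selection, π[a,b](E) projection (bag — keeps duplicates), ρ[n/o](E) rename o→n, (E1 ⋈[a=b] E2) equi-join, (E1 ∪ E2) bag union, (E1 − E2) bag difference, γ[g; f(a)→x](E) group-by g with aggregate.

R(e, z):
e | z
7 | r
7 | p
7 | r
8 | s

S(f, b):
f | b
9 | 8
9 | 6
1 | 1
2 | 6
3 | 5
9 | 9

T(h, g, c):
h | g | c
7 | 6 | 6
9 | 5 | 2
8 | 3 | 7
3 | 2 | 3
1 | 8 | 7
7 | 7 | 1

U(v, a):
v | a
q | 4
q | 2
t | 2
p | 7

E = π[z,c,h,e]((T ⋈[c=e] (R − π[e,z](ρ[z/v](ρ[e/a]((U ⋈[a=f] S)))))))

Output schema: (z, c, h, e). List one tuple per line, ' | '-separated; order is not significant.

Subexpression sizes:
  T → 6
  R → 4
  U → 4
  S → 6
  (U ⋈[a=f] S) → 2
  ρ[e/a]((U ⋈[a=f] S)) → 2
  ρ[z/v](ρ[e/a]((U ⋈[a=f] S))) → 2
  π[e,z](ρ[z/v](ρ[e/a]((U ⋈[a=f] S)))) → 2
  (R − π[e,z](ρ[z/v](ρ[e/a]((U ⋈[a=f] S))))) → 4
  (T ⋈[c=e] (R − π[e,z](ρ[z/v](ρ[e/a]((U ⋈[a=f] S)))))) → 6
  π[z,c,h,e]((T ⋈[c=e] (R − π[e,z](ρ[z/v](ρ[e/a]((U ⋈[a=f] S))))))) → 6

== RESULT ==
z | c | h | e
p | 7 | 1 | 7
p | 7 | 8 | 7
r | 7 | 1 | 7
r | 7 | 1 | 7
r | 7 | 8 | 7
r | 7 | 8 | 7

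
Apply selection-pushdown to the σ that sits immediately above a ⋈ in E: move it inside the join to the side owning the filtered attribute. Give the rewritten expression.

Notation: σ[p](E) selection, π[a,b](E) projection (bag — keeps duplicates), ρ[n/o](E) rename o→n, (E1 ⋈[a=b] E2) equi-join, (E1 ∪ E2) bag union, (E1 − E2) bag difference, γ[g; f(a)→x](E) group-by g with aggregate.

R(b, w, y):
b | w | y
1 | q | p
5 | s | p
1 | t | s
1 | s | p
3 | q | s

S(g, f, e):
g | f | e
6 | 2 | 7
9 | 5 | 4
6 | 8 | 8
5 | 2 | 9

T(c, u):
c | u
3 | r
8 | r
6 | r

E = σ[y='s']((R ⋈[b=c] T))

σ filters on y, owned by the left side.
E' = (σ[y='s'](R) ⋈[b=c] T)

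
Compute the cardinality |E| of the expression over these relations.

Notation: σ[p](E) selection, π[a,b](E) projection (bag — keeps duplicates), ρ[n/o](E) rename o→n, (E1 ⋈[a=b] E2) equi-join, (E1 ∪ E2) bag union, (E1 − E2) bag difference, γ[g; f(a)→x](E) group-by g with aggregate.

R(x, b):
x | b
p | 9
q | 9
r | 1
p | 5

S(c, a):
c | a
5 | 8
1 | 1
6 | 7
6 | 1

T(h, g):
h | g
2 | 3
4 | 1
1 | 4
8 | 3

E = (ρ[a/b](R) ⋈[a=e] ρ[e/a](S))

Row counts bottom-up:
  R → 4
  ρ[a/b](R) → 4
  S → 4
  ρ[e/a](S) → 4
  (ρ[a/b](R) ⋈[a=e] ρ[e/a](S)) → 2

|E| = 2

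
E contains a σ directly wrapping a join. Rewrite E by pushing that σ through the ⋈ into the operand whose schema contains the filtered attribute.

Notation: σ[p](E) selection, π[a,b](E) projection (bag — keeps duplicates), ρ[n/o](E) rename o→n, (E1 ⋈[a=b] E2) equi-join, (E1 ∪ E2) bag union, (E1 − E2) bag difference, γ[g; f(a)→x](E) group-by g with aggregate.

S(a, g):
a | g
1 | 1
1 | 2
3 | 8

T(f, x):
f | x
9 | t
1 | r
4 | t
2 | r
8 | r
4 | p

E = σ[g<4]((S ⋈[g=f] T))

σ filters on g, owned by the left side.
E' = (σ[g<4](S) ⋈[g=f] T)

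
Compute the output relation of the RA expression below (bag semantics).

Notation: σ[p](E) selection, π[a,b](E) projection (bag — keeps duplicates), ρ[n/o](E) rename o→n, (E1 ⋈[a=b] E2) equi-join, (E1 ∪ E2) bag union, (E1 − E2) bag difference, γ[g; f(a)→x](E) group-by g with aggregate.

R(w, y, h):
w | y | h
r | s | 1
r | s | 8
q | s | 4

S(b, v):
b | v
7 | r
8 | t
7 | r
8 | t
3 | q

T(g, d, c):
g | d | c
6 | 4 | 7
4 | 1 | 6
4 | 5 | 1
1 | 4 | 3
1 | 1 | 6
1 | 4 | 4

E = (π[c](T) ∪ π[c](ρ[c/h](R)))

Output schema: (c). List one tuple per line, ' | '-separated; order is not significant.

Subexpression sizes:
  T → 6
  π[c](T) → 6
  R → 3
  ρ[c/h](R) → 3
  π[c](ρ[c/h](R)) → 3
  (π[c](T) ∪ π[c](ρ[c/h](R))) → 9

== RESULT ==
c
1
1
3
4
4
6
6
7
8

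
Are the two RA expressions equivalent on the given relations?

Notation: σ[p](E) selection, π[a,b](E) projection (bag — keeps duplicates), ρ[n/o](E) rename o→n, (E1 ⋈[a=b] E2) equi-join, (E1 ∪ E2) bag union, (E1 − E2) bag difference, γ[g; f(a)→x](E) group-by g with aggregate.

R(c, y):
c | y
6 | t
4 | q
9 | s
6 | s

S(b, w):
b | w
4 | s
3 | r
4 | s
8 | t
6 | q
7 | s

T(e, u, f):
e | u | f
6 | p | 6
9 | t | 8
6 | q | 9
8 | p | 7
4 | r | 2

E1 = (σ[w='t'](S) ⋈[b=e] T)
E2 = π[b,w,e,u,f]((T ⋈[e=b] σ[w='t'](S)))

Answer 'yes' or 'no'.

E1 row counts bottom-up:
  S → 6
  σ[w='t'](S) → 1
  T → 5
  (σ[w='t'](S) ⋈[b=e] T) → 1
E2 row counts bottom-up:
  T → 5
  S → 6
  σ[w='t'](S) → 1
  (T ⋈[e=b] σ[w='t'](S)) → 1
  π[b,w,e,u,f]((T ⋈[e=b] σ[w='t'](S))) → 1

E1 and E2 produce the same multiset:
b | w | e | u | f
8 | t | 8 | p | 7

yes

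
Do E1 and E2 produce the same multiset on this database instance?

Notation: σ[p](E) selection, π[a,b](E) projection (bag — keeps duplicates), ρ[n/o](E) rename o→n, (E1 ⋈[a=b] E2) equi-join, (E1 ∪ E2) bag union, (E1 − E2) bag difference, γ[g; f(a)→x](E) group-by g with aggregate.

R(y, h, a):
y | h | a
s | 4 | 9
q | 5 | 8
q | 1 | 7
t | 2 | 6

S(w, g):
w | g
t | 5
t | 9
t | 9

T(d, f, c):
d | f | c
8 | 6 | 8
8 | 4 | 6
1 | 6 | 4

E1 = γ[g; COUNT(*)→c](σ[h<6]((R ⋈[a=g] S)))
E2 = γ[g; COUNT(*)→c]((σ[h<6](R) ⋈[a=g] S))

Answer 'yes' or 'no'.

E1 stepwise |·|:
  R → 4
  S → 3
  (R ⋈[a=g] S) → 2
  σ[h<6]((R ⋈[a=g] S)) → 2
  γ[g; COUNT(*)→c](σ[h<6]((R ⋈[a=g] S))) → 1
E2 stepwise |·|:
  R → 4
  σ[h<6](R) → 4
  S → 3
  (σ[h<6](R) ⋈[a=g] S) → 2
  γ[g; COUNT(*)→c]((σ[h<6](R) ⋈[a=g] S)) → 1

E1 and E2 produce the same multiset:
g | c
9 | 2

yes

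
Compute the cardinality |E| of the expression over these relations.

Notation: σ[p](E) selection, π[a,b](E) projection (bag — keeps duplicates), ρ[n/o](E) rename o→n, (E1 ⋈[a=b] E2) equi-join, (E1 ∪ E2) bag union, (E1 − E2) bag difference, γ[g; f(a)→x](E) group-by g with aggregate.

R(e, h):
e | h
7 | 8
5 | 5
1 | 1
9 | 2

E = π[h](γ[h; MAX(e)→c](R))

Subexpression sizes:
  R → 4
  γ[h; MAX(e)→c](R) → 4
  π[h](γ[h; MAX(e)→c](R)) → 4

|E| = 4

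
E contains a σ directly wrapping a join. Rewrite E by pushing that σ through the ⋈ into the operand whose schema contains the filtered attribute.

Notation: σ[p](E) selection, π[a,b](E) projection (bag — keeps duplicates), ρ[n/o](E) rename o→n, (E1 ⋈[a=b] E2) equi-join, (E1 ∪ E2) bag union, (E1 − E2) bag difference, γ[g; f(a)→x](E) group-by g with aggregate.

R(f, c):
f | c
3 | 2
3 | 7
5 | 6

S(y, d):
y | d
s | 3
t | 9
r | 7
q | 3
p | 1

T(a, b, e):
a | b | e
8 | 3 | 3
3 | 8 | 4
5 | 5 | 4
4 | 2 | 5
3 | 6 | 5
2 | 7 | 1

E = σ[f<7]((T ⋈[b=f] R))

σ filters on f, owned by the right side.
E' = (T ⋈[b=f] σ[f<7](R))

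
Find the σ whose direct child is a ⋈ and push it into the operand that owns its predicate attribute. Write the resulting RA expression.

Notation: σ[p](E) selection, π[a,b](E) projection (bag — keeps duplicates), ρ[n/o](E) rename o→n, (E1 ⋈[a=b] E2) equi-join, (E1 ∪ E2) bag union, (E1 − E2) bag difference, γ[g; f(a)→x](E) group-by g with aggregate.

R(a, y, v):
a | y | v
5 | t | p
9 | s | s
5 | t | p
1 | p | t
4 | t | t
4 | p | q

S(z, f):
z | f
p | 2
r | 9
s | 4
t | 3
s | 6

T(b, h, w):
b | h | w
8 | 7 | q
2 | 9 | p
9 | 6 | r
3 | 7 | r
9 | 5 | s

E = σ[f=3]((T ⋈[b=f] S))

σ filters on f, owned by the right side.
E' = (T ⋈[b=f] σ[f=3](S))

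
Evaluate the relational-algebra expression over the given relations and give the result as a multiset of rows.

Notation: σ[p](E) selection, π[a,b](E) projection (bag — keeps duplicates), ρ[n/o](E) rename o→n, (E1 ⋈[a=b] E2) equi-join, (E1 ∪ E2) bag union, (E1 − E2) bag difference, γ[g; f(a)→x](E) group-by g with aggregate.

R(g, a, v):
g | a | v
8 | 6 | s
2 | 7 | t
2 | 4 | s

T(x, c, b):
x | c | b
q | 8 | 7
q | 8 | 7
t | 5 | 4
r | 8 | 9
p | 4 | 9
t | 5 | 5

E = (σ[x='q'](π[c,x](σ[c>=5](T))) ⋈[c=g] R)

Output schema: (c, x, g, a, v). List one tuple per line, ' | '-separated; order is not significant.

Per-node cardinality:
  T → 6
  σ[c>=5](T) → 5
  π[c,x](σ[c>=5](T)) → 5
  σ[x='q'](π[c,x](σ[c>=5](T))) → 2
  R → 3
  (σ[x='q'](π[c,x](σ[c>=5](T))) ⋈[c=g] R) → 2

== RESULT ==
c | x | g | a | v
8 | q | 8 | 6 | s
8 | q | 8 | 6 | s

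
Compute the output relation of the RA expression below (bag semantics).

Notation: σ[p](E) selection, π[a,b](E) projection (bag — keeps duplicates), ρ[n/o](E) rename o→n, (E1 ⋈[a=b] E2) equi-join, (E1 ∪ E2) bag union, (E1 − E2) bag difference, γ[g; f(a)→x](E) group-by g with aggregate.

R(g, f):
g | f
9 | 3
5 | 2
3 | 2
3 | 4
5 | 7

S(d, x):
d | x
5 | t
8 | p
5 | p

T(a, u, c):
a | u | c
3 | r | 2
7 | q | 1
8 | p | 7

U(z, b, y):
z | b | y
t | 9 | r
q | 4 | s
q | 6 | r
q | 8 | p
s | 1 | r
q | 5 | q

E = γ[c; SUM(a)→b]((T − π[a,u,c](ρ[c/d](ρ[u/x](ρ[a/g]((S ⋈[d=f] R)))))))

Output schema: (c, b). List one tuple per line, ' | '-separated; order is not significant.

Subexpression sizes:
  T → 3
  S → 3
  R → 5
  (S ⋈[d=f] R) → 0
  ρ[a/g]((S ⋈[d=f] R)) → 0
  ρ[u/x](ρ[a/g]((S ⋈[d=f] R))) → 0
  ρ[c/d](ρ[u/x](ρ[a/g]((S ⋈[d=f] R)))) → 0
  π[a,u,c](ρ[c/d](ρ[u/x](ρ[a/g]((S ⋈[d=f] R))))) → 0
  (T − π[a,u,c](ρ[c/d](ρ[u/x](ρ[a/g]((S ⋈[d=f] R)))))) → 3
  γ[c; SUM(a)→b]((T − π[a,u,c](ρ[c/d](ρ[u/x](ρ[a/g]((S ⋈[d=f] R))))))) → 3

== RESULT ==
c | b
1 | 7
2 | 3
7 | 8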